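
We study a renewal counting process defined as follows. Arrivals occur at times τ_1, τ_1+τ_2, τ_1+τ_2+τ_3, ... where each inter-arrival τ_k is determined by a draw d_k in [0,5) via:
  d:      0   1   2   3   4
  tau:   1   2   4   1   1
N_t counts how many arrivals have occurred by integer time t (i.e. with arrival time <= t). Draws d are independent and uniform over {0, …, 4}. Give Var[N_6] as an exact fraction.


Inter-arrival values over d=0..4: [1, 2, 4, 1, 1]
Each d has probability 1/5, so the pmf of τ is: f(1) = 3/5, f(2) = 1/5, f(4) = 1/5
Let p_n(j) = P(N_n = j), with p_0 = [1]. Condition on τ_1: p_n(0) = P(τ > n), and for j >= 1, p_n(j) = Σ_{k<=n} f(k)·p_{n−k}(j−1)
p_1 = [2/5, 3/5]  (j = 0..1)
p_2 = [1/5, 11/25, 9/25]  (j = 0..2)
p_3 = [1/5, 1/5, 48/125, 27/125]  (j = 0..3)
p_4 = [0, 9/25, 26/125, 189/625, 81/625]  (j = 0..4)
p_5 = [0, 3/25, 47/125, 126/625, 702/3125, 243/3125]  (j = 0..5)
p_6 = [0, 1/25, 29/125, 212/625, 567/3125, 2511/15625, 729/15625]  (j = 0..6)
E[N_6] = Σ j·p_6(j) = 52044/15625;  E[N_6²] = Σ j²·p_6(j) = 197204/15625
Var[N_6] = 197204/15625 − (52044/15625)² = 372734564/244140625

372734564/244140625


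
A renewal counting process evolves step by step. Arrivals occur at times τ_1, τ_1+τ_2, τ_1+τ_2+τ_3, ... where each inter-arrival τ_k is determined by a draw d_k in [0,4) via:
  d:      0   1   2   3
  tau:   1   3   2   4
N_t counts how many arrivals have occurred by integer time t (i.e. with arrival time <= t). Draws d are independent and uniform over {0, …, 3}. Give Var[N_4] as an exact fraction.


Inter-arrival values over d=0..3: [1, 3, 2, 4]
Each d has probability 1/4, so the pmf of τ is: f(1) = 1/4, f(2) = 1/4, f(3) = 1/4, f(4) = 1/4
Let p_n(j) = P(N_n = j), with p_0 = [1]. Condition on τ_1: p_n(0) = P(τ > n), and for j >= 1, p_n(j) = Σ_{k<=n} f(k)·p_{n−k}(j−1)
p_1 = [3/4, 1/4]  (j = 0..1)
p_2 = [1/2, 7/16, 1/16]  (j = 0..2)
p_3 = [1/4, 9/16, 11/64, 1/64]  (j = 0..3)
p_4 = [0, 5/8, 5/16, 15/256, 1/256]  (j = 0..4)
E[N_4] = Σ j·p_4(j) = 369/256;  E[N_4²] = Σ j²·p_4(j) = 631/256
Var[N_4] = 631/256 − (369/256)² = 25375/65536

25375/65536


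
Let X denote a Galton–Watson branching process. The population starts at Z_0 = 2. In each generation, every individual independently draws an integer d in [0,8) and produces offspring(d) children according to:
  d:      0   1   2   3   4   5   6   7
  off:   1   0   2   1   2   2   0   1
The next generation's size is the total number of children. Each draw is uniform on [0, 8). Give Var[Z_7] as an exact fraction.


Outcome values over d=0..7: [1, 0, 2, 1, 2, 2, 0, 1]
Σy = 9, Σy² = 15, M = 8
μ = 9/8 = 9/8,  σ² = 15/8 − (9/8)² = 39/64
V_0 = 0, E_0 = 2
V_1 = 39/64·E_0 + (9/8)²·V_0 = 39/32;  E_1 = 9/4
V_2 = 39/64·E_1 + (9/8)²·V_1 = 5967/2048;  E_2 = 81/32
V_3 = 39/64·E_2 + (9/8)²·V_2 = 685503/131072;  E_3 = 729/256
V_4 = 39/64·E_3 + (9/8)²·V_3 = 70082415/8388608;  E_4 = 6561/2048
V_5 = 39/64·E_4 + (9/8)²·V_4 = 6724755999/536870912;  E_5 = 59049/16384
V_6 = 39/64·E_5 + (9/8)²·V_5 = 620167023567/34359738368;  E_6 = 531441/131072
V_7 = 39/64·E_6 + (9/8)²·V_6 = 55666777619583/2199023255552;  E_7 = 4782969/1048576

55666777619583/2199023255552


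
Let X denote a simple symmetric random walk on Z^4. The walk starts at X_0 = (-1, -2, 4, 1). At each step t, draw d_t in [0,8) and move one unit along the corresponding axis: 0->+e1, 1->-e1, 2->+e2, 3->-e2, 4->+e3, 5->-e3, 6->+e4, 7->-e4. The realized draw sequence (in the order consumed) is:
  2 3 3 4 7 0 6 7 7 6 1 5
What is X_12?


t=0: X=(-1, -2, 4, 1), d=2 → +e2, X_1=(-1, -1, 4, 1)
t=1: X=(-1, -1, 4, 1), d=3 → -e2, X_2=(-1, -2, 4, 1)
t=2: X=(-1, -2, 4, 1), d=3 → -e2, X_3=(-1, -3, 4, 1)
t=3: X=(-1, -3, 4, 1), d=4 → +e3, X_4=(-1, -3, 5, 1)
t=4: X=(-1, -3, 5, 1), d=7 → -e4, X_5=(-1, -3, 5, 0)
t=5: X=(-1, -3, 5, 0), d=0 → +e1, X_6=(0, -3, 5, 0)
t=6: X=(0, -3, 5, 0), d=6 → +e4, X_7=(0, -3, 5, 1)
t=7: X=(0, -3, 5, 1), d=7 → -e4, X_8=(0, -3, 5, 0)
t=8: X=(0, -3, 5, 0), d=7 → -e4, X_9=(0, -3, 5, -1)
t=9: X=(0, -3, 5, -1), d=6 → +e4, X_10=(0, -3, 5, 0)
t=10: X=(0, -3, 5, 0), d=1 → -e1, X_11=(-1, -3, 5, 0)
t=11: X=(-1, -3, 5, 0), d=5 → -e3, X_12=(-1, -3, 4, 0)

(-1, -3, 4, 0)


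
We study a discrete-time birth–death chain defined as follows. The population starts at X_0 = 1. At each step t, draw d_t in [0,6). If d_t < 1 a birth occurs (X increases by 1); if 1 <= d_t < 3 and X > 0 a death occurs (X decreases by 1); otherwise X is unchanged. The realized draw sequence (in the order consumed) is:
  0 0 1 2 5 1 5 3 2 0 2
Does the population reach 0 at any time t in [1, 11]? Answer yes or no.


yes

t=0: X=1, d=0 → birth, X_1=2
t=1: X=2, d=0 → birth, X_2=3
t=2: X=3, d=1 → death, X_3=2
t=3: X=2, d=2 → death, X_4=1
t=4: X=1, d=5 → hold, X_5=1
t=5: X=1, d=1 → death, X_6=0
t=6: X=0, d=5 → hold, X_7=0
t=7: X=0, d=3 → hold, X_8=0
t=8: X=0, d=2 → hold, X_9=0
t=9: X=0, d=0 → birth, X_10=1
t=10: X=1, d=2 → death, X_11=0


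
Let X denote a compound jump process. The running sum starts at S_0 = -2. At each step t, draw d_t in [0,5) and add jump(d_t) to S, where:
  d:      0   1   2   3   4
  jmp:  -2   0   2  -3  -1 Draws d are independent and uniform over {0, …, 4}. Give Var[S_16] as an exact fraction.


1184/25

Outcome values over d=0..4: [-2, 0, 2, -3, -1]
Σy = -4, Σy² = 18, M = 5
μ = -4/5 = -4/5,  σ² = 18/5 − (-4/5)² = 74/25
Independent increments: Var[S_16] = 16·σ² = 16·(74/25) = 1184/25


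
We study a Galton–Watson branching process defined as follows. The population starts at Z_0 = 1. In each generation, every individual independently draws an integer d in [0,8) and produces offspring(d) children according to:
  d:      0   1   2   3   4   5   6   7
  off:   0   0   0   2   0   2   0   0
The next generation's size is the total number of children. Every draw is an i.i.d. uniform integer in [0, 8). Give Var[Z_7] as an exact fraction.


Outcome values over d=0..7: [0, 0, 0, 2, 0, 2, 0, 0]
Σy = 4, Σy² = 8, M = 8
μ = 4/8 = 1/2,  σ² = 8/8 − (1/2)² = 3/4
V_0 = 0, E_0 = 1
V_1 = 3/4·E_0 + (1/2)²·V_0 = 3/4;  E_1 = 1/2
V_2 = 3/4·E_1 + (1/2)²·V_1 = 9/16;  E_2 = 1/4
V_3 = 3/4·E_2 + (1/2)²·V_2 = 21/64;  E_3 = 1/8
V_4 = 3/4·E_3 + (1/2)²·V_3 = 45/256;  E_4 = 1/16
V_5 = 3/4·E_4 + (1/2)²·V_4 = 93/1024;  E_5 = 1/32
V_6 = 3/4·E_5 + (1/2)²·V_5 = 189/4096;  E_6 = 1/64
V_7 = 3/4·E_6 + (1/2)²·V_6 = 381/16384;  E_7 = 1/128

381/16384


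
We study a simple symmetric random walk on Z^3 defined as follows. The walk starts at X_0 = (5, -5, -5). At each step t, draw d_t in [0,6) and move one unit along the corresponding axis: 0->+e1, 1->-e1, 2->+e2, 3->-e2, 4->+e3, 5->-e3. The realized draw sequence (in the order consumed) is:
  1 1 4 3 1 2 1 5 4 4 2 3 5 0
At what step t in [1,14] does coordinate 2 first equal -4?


t=0: X=(5, -5, -5), d=1 → -e1, X_1=(4, -5, -5)
t=1: X=(4, -5, -5), d=1 → -e1, X_2=(3, -5, -5)
t=2: X=(3, -5, -5), d=4 → +e3, X_3=(3, -5, -4)
t=3: X=(3, -5, -4), d=3 → -e2, X_4=(3, -6, -4)
t=4: X=(3, -6, -4), d=1 → -e1, X_5=(2, -6, -4)
t=5: X=(2, -6, -4), d=2 → +e2, X_6=(2, -5, -4)
t=6: X=(2, -5, -4), d=1 → -e1, X_7=(1, -5, -4)
t=7: X=(1, -5, -4), d=5 → -e3, X_8=(1, -5, -5)
t=8: X=(1, -5, -5), d=4 → +e3, X_9=(1, -5, -4)
t=9: X=(1, -5, -4), d=4 → +e3, X_10=(1, -5, -3)
t=10: X=(1, -5, -3), d=2 → +e2, X_11=(1, -4, -3)
t=11: X=(1, -4, -3), d=3 → -e2, X_12=(1, -5, -3)
t=12: X=(1, -5, -3), d=5 → -e3, X_13=(1, -5, -4)
t=13: X=(1, -5, -4), d=0 → +e1, X_14=(2, -5, -4)

11


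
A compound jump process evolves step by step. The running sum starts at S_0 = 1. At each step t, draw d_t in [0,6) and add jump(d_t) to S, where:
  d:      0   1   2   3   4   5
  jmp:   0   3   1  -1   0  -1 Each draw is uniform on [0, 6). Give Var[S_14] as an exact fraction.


Outcome values over d=0..5: [0, 3, 1, -1, 0, -1]
Σy = 2, Σy² = 12, M = 6
μ = 2/6 = 1/3,  σ² = 12/6 − (1/3)² = 17/9
Independent increments: Var[S_14] = 14·σ² = 14·(17/9) = 238/9

238/9


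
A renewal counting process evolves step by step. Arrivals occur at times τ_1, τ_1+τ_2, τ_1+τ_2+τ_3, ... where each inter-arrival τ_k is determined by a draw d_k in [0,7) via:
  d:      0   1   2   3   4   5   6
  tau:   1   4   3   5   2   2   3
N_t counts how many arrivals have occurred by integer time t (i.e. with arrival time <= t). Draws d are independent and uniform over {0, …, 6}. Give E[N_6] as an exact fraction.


219549/117649

Inter-arrival values over d=0..6: [1, 4, 3, 5, 2, 2, 3]
Each d has probability 1/7, so the pmf of τ is: f(1) = 1/7, f(2) = 2/7, f(3) = 2/7, f(4) = 1/7, f(5) = 1/7
Renewal equation for m(n) = E[N_n]: condition on τ_1 = k (if k <= n, one arrival plus a fresh copy on the remaining n−k steps): m(n) = F(n) + Σ_{k<=n} f(k)·m(n−k), where F(n) = P(τ <= n) and m(0) = 0
m(1) = F(1) = 1/7
m(2) = F(2) + f(1)·m(1) = 3/7 + 1/7·1/7 = 22/49
m(3) = F(3) + f(1)·m(2) + f(2)·m(1) = 5/7 + 1/7·22/49 + 2/7·1/7 = 281/343
m(4) = F(4) + f(1)·m(3) + f(2)·m(2) + f(3)·m(1) = 6/7 + 1/7·281/343 + 2/7·22/49 + 2/7·1/7 = 2745/2401
m(5) = F(5) + f(1)·m(4) + f(2)·m(3) + f(3)·m(2) + f(4)·m(1) = 1 + 1/7·2745/2401 + 2/7·281/343 + 2/7·22/49 + 1/7·1/7 = 25985/16807
m(6) = F(6) + f(1)·m(5) + f(2)·m(4) + f(3)·m(3) + f(4)·m(2) + f(5)·m(1) = 1 + 1/7·25985/16807 + 2/7·2745/2401 + 2/7·281/343 + 1/7·22/49 + 1/7·1/7 = 219549/117649
E[N_6] = m(6) = 219549/117649


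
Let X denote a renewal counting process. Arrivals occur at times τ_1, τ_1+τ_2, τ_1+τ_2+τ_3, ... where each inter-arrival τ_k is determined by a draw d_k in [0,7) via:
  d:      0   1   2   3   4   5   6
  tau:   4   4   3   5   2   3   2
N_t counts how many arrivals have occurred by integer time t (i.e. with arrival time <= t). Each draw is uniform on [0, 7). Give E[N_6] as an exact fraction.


Inter-arrival values over d=0..6: [4, 4, 3, 5, 2, 3, 2]
Each d has probability 1/7, so the pmf of τ is: f(2) = 2/7, f(3) = 2/7, f(4) = 2/7, f(5) = 1/7
Renewal equation for m(n) = E[N_n]: condition on τ_1 = k (if k <= n, one arrival plus a fresh copy on the remaining n−k steps): m(n) = F(n) + Σ_{k<=n} f(k)·m(n−k), where F(n) = P(τ <= n) and m(0) = 0
m(1) = F(1) = 0
m(2) = F(2) = 2/7
m(3) = F(3) = 4/7
m(4) = F(4) + f(2)·m(2) = 6/7 + 2/7·2/7 = 46/49
m(5) = F(5) + f(2)·m(3) + f(3)·m(2) = 1 + 2/7·4/7 + 2/7·2/7 = 61/49
m(6) = F(6) + f(2)·m(4) + f(3)·m(3) + f(4)·m(2) = 1 + 2/7·46/49 + 2/7·4/7 + 2/7·2/7 = 519/343
E[N_6] = m(6) = 519/343

519/343


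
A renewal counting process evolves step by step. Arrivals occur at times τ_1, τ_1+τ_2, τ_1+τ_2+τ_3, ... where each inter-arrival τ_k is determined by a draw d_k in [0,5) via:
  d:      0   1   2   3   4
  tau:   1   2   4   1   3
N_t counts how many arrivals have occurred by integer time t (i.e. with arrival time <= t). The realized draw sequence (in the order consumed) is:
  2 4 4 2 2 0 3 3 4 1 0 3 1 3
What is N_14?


draw d_1=2: τ_1=4, arrival time A_1=4
draw d_2=4: τ_2=3, arrival time A_2=7
draw d_3=4: τ_3=3, arrival time A_3=10
draw d_4=2: τ_4=4, arrival time A_4=14
draw d_5=2: τ_5=4, arrival time A_5=18
draw d_6=0: τ_6=1, arrival time A_6=19
draw d_7=3: τ_7=1, arrival time A_7=20
draw d_8=3: τ_8=1, arrival time A_8=21
draw d_9=4: τ_9=3, arrival time A_9=24
draw d_10=1: τ_10=2, arrival time A_10=26
draw d_11=0: τ_11=1, arrival time A_11=27
draw d_12=3: τ_12=1, arrival time A_12=28
draw d_13=1: τ_13=2, arrival time A_13=30
draw d_14=3: τ_14=1, arrival time A_14=31
N_t over t=0..14: 0:0 1:0 2:0 3:0 4:1 5:1 6:1 7:2 8:2 9:2 10:3 11:3 12:3 13:3 14:4

4


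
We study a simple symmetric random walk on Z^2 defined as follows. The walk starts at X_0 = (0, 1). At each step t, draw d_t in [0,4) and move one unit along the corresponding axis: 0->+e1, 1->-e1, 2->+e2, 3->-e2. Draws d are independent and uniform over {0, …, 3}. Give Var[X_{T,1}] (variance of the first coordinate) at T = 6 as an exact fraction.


3

Outcome values over d=0..3: [1, -1, 0, 0]
Σy = 0, Σy² = 2, M = 4
μ = 0/4 = 0,  σ² = 2/4 − (0)² = 1/2
Independent increments: Var[X_6] = 6·σ² = 6·(1/2) = 3


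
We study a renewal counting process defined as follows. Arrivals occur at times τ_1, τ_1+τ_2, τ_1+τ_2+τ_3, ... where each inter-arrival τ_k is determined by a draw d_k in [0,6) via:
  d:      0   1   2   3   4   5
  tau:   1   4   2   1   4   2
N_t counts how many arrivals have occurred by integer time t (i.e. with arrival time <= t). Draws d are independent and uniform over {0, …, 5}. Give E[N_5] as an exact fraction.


484/243

Inter-arrival values over d=0..5: [1, 4, 2, 1, 4, 2]
Each d has probability 1/6, so the pmf of τ is: f(1) = 1/3, f(2) = 1/3, f(4) = 1/3
Renewal equation for m(n) = E[N_n]: condition on τ_1 = k (if k <= n, one arrival plus a fresh copy on the remaining n−k steps): m(n) = F(n) + Σ_{k<=n} f(k)·m(n−k), where F(n) = P(τ <= n) and m(0) = 0
m(1) = F(1) = 1/3
m(2) = F(2) + f(1)·m(1) = 2/3 + 1/3·1/3 = 7/9
m(3) = F(3) + f(1)·m(2) + f(2)·m(1) = 2/3 + 1/3·7/9 + 1/3·1/3 = 28/27
m(4) = F(4) + f(1)·m(3) + f(2)·m(2) = 1 + 1/3·28/27 + 1/3·7/9 = 130/81
m(5) = F(5) + f(1)·m(4) + f(2)·m(3) + f(4)·m(1) = 1 + 1/3·130/81 + 1/3·28/27 + 1/3·1/3 = 484/243
E[N_5] = m(5) = 484/243


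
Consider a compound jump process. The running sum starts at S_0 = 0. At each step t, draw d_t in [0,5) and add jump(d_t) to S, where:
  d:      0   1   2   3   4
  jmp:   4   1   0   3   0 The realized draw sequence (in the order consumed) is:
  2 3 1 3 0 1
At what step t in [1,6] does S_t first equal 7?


t=0: S=0, d=2, jump=0, S_1=0
t=1: S=0, d=3, jump=3, S_2=3
t=2: S=3, d=1, jump=1, S_3=4
t=3: S=4, d=3, jump=3, S_4=7
t=4: S=7, d=0, jump=4, S_5=11
t=5: S=11, d=1, jump=1, S_6=12

4


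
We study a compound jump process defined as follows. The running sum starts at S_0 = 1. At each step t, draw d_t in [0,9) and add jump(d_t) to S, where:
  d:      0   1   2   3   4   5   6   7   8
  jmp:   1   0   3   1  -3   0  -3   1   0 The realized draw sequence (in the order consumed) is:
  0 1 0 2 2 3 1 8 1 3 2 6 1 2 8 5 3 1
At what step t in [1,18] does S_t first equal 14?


t=0: S=1, d=0, jump=1, S_1=2
t=1: S=2, d=1, jump=0, S_2=2
t=2: S=2, d=0, jump=1, S_3=3
t=3: S=3, d=2, jump=3, S_4=6
t=4: S=6, d=2, jump=3, S_5=9
t=5: S=9, d=3, jump=1, S_6=10
t=6: S=10, d=1, jump=0, S_7=10
t=7: S=10, d=8, jump=0, S_8=10
t=8: S=10, d=1, jump=0, S_9=10
t=9: S=10, d=3, jump=1, S_10=11
t=10: S=11, d=2, jump=3, S_11=14
t=11: S=14, d=6, jump=-3, S_12=11
t=12: S=11, d=1, jump=0, S_13=11
t=13: S=11, d=2, jump=3, S_14=14
t=14: S=14, d=8, jump=0, S_15=14
t=15: S=14, d=5, jump=0, S_16=14
t=16: S=14, d=3, jump=1, S_17=15
t=17: S=15, d=1, jump=0, S_18=15

11


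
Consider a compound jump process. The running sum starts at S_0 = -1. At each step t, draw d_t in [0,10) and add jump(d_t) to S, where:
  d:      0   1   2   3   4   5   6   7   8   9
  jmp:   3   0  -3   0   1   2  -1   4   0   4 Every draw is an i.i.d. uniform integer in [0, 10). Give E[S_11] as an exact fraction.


Outcome values over d=0..9: [3, 0, -3, 0, 1, 2, -1, 4, 0, 4]
Σy = 10, Σy² = 56, M = 10
μ = 10/10 = 1,  σ² = 56/10 − (1)² = 23/5
E[S_11] = -1 + 11·(1) = 10

10


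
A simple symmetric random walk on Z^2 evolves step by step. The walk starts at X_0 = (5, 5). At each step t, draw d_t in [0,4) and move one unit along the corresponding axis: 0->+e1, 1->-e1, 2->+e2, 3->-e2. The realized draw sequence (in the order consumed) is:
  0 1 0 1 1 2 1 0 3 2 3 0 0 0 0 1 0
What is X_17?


t=0: X=(5, 5), d=0 → +e1, X_1=(6, 5)
t=1: X=(6, 5), d=1 → -e1, X_2=(5, 5)
t=2: X=(5, 5), d=0 → +e1, X_3=(6, 5)
t=3: X=(6, 5), d=1 → -e1, X_4=(5, 5)
t=4: X=(5, 5), d=1 → -e1, X_5=(4, 5)
t=5: X=(4, 5), d=2 → +e2, X_6=(4, 6)
t=6: X=(4, 6), d=1 → -e1, X_7=(3, 6)
t=7: X=(3, 6), d=0 → +e1, X_8=(4, 6)
t=8: X=(4, 6), d=3 → -e2, X_9=(4, 5)
t=9: X=(4, 5), d=2 → +e2, X_10=(4, 6)
t=10: X=(4, 6), d=3 → -e2, X_11=(4, 5)
t=11: X=(4, 5), d=0 → +e1, X_12=(5, 5)
t=12: X=(5, 5), d=0 → +e1, X_13=(6, 5)
t=13: X=(6, 5), d=0 → +e1, X_14=(7, 5)
t=14: X=(7, 5), d=0 → +e1, X_15=(8, 5)
t=15: X=(8, 5), d=1 → -e1, X_16=(7, 5)
t=16: X=(7, 5), d=0 → +e1, X_17=(8, 5)

(8, 5)


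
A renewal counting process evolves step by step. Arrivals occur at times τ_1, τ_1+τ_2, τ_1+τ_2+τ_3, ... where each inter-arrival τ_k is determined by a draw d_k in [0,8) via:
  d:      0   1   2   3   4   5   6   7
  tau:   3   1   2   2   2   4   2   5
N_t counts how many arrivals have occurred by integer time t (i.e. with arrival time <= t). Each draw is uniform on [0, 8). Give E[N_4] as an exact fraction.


5417/4096

Inter-arrival values over d=0..7: [3, 1, 2, 2, 2, 4, 2, 5]
Each d has probability 1/8, so the pmf of τ is: f(1) = 1/8, f(2) = 1/2, f(3) = 1/8, f(4) = 1/8, f(5) = 1/8
Renewal equation for m(n) = E[N_n]: condition on τ_1 = k (if k <= n, one arrival plus a fresh copy on the remaining n−k steps): m(n) = F(n) + Σ_{k<=n} f(k)·m(n−k), where F(n) = P(τ <= n) and m(0) = 0
m(1) = F(1) = 1/8
m(2) = F(2) + f(1)·m(1) = 5/8 + 1/8·1/8 = 41/64
m(3) = F(3) + f(1)·m(2) + f(2)·m(1) = 3/4 + 1/8·41/64 + 1/2·1/8 = 457/512
m(4) = F(4) + f(1)·m(3) + f(2)·m(2) + f(3)·m(1) = 7/8 + 1/8·457/512 + 1/2·41/64 + 1/8·1/8 = 5417/4096
E[N_4] = m(4) = 5417/4096


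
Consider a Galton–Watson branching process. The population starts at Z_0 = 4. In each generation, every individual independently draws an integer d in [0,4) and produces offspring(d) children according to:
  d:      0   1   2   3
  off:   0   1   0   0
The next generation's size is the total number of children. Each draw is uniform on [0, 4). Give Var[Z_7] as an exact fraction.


Outcome values over d=0..3: [0, 1, 0, 0]
Σy = 1, Σy² = 1, M = 4
μ = 1/4 = 1/4,  σ² = 1/4 − (1/4)² = 3/16
V_0 = 0, E_0 = 4
V_1 = 3/16·E_0 + (1/4)²·V_0 = 3/4;  E_1 = 1
V_2 = 3/16·E_1 + (1/4)²·V_1 = 15/64;  E_2 = 1/4
V_3 = 3/16·E_2 + (1/4)²·V_2 = 63/1024;  E_3 = 1/16
V_4 = 3/16·E_3 + (1/4)²·V_3 = 255/16384;  E_4 = 1/64
V_5 = 3/16·E_4 + (1/4)²·V_4 = 1023/262144;  E_5 = 1/256
V_6 = 3/16·E_5 + (1/4)²·V_5 = 4095/4194304;  E_6 = 1/1024
V_7 = 3/16·E_6 + (1/4)²·V_6 = 16383/67108864;  E_7 = 1/4096

16383/67108864


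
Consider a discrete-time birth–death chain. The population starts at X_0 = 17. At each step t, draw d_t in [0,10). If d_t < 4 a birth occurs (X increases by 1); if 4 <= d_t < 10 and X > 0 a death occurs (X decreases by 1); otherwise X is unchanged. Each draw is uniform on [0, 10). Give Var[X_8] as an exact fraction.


X can drop by at most 1 per step and X_0 = 17 > T = 8, so X_t >= 17 − t >= 9 > 0 for every t <= 8: the floor at 0 (the 'and X > 0' condition) never binds. Hence X_8 = X_0 + Σ_{t<8} Y_t with i.i.d. increments Y_t = y(d_t) ∈ {+1, −1, 0}.
Outcome values over d=0..9: [1, 1, 1, 1, -1, -1, -1, -1, -1, -1]
Σy = -2, Σy² = 10, M = 10
μ = -2/10 = -1/5,  σ² = 10/10 − (-1/5)² = 24/25
Independent increments: Var[X_8] = 8·σ² = 8·(24/25) = 192/25

192/25


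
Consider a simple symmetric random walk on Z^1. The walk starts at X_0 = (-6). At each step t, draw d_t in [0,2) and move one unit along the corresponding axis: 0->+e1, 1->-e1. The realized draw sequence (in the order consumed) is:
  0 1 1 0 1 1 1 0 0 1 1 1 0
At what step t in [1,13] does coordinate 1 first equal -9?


7

t=0: X=(-6), d=0 → +e1, X_1=(-5)
t=1: X=(-5), d=1 → -e1, X_2=(-6)
t=2: X=(-6), d=1 → -e1, X_3=(-7)
t=3: X=(-7), d=0 → +e1, X_4=(-6)
t=4: X=(-6), d=1 → -e1, X_5=(-7)
t=5: X=(-7), d=1 → -e1, X_6=(-8)
t=6: X=(-8), d=1 → -e1, X_7=(-9)
t=7: X=(-9), d=0 → +e1, X_8=(-8)
t=8: X=(-8), d=0 → +e1, X_9=(-7)
t=9: X=(-7), d=1 → -e1, X_10=(-8)
t=10: X=(-8), d=1 → -e1, X_11=(-9)
t=11: X=(-9), d=1 → -e1, X_12=(-10)
t=12: X=(-10), d=0 → +e1, X_13=(-9)


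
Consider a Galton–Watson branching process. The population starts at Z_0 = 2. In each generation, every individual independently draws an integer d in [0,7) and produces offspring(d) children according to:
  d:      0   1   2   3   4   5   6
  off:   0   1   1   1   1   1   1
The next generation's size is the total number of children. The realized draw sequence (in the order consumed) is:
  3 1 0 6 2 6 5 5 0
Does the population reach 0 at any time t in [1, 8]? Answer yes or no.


yes

gen 0: Z_0=2, draws=[3, 1], offspring=[1, 1], Z_1=2
gen 1: Z_1=2, draws=[0, 6], offspring=[0, 1], Z_2=1
gen 2: Z_2=1, draws=[2], offspring=[1], Z_3=1
gen 3: Z_3=1, draws=[6], offspring=[1], Z_4=1
gen 4: Z_4=1, draws=[5], offspring=[1], Z_5=1
gen 5: Z_5=1, draws=[5], offspring=[1], Z_6=1
gen 6: Z_6=1, draws=[0], offspring=[0], Z_7=0
gen 7: Z_7=0, draws=[], offspring=[], Z_8=0


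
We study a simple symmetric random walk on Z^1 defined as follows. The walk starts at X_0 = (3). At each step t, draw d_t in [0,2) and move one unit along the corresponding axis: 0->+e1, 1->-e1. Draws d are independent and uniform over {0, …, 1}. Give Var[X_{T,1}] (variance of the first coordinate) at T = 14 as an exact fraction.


14

Outcome values over d=0..1: [1, -1]
Σy = 0, Σy² = 2, M = 2
μ = 0/2 = 0,  σ² = 2/2 − (0)² = 1
Independent increments: Var[X_14] = 14·σ² = 14·(1) = 14


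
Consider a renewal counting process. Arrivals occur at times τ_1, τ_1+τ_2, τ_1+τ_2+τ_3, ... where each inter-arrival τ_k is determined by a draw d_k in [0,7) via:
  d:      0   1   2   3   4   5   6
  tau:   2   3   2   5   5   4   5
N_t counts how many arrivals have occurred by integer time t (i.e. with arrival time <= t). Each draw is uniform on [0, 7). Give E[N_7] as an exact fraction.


Inter-arrival values over d=0..6: [2, 3, 2, 5, 5, 4, 5]
Each d has probability 1/7, so the pmf of τ is: f(2) = 2/7, f(3) = 1/7, f(4) = 1/7, f(5) = 3/7
Renewal equation for m(n) = E[N_n]: condition on τ_1 = k (if k <= n, one arrival plus a fresh copy on the remaining n−k steps): m(n) = F(n) + Σ_{k<=n} f(k)·m(n−k), where F(n) = P(τ <= n) and m(0) = 0
m(1) = F(1) = 0
m(2) = F(2) = 2/7
m(3) = F(3) = 3/7
m(4) = F(4) + f(2)·m(2) = 4/7 + 2/7·2/7 = 32/49
m(5) = F(5) + f(2)·m(3) + f(3)·m(2) = 1 + 2/7·3/7 + 1/7·2/7 = 57/49
m(6) = F(6) + f(2)·m(4) + f(3)·m(3) + f(4)·m(2) = 1 + 2/7·32/49 + 1/7·3/7 + 1/7·2/7 = 442/343
m(7) = F(7) + f(2)·m(5) + f(3)·m(4) + f(4)·m(3) + f(5)·m(2) = 1 + 2/7·57/49 + 1/7·32/49 + 1/7·3/7 + 3/7·2/7 = 552/343
E[N_7] = m(7) = 552/343

552/343


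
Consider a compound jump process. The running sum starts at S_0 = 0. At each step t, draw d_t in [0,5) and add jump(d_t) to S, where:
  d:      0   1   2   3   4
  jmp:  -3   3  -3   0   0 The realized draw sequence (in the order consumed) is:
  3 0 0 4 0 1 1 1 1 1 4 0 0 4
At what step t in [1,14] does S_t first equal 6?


10

t=0: S=0, d=3, jump=0, S_1=0
t=1: S=0, d=0, jump=-3, S_2=-3
t=2: S=-3, d=0, jump=-3, S_3=-6
t=3: S=-6, d=4, jump=0, S_4=-6
t=4: S=-6, d=0, jump=-3, S_5=-9
t=5: S=-9, d=1, jump=3, S_6=-6
t=6: S=-6, d=1, jump=3, S_7=-3
t=7: S=-3, d=1, jump=3, S_8=0
t=8: S=0, d=1, jump=3, S_9=3
t=9: S=3, d=1, jump=3, S_10=6
t=10: S=6, d=4, jump=0, S_11=6
t=11: S=6, d=0, jump=-3, S_12=3
t=12: S=3, d=0, jump=-3, S_13=0
t=13: S=0, d=4, jump=0, S_14=0


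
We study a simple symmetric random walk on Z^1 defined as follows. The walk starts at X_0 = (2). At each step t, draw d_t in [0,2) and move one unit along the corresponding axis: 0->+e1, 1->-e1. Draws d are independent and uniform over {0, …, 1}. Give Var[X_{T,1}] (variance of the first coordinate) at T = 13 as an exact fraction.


13

Outcome values over d=0..1: [1, -1]
Σy = 0, Σy² = 2, M = 2
μ = 0/2 = 0,  σ² = 2/2 − (0)² = 1
Independent increments: Var[X_13] = 13·σ² = 13·(1) = 13


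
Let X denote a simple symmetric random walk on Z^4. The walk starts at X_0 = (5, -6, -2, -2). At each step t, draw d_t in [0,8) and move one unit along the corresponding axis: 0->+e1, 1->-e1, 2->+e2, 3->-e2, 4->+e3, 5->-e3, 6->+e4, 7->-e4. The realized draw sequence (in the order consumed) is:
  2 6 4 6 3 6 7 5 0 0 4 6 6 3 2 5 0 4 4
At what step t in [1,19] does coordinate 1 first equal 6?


9

t=0: X=(5, -6, -2, -2), d=2 → +e2, X_1=(5, -5, -2, -2)
t=1: X=(5, -5, -2, -2), d=6 → +e4, X_2=(5, -5, -2, -1)
t=2: X=(5, -5, -2, -1), d=4 → +e3, X_3=(5, -5, -1, -1)
t=3: X=(5, -5, -1, -1), d=6 → +e4, X_4=(5, -5, -1, 0)
t=4: X=(5, -5, -1, 0), d=3 → -e2, X_5=(5, -6, -1, 0)
t=5: X=(5, -6, -1, 0), d=6 → +e4, X_6=(5, -6, -1, 1)
t=6: X=(5, -6, -1, 1), d=7 → -e4, X_7=(5, -6, -1, 0)
t=7: X=(5, -6, -1, 0), d=5 → -e3, X_8=(5, -6, -2, 0)
t=8: X=(5, -6, -2, 0), d=0 → +e1, X_9=(6, -6, -2, 0)
t=9: X=(6, -6, -2, 0), d=0 → +e1, X_10=(7, -6, -2, 0)
t=10: X=(7, -6, -2, 0), d=4 → +e3, X_11=(7, -6, -1, 0)
t=11: X=(7, -6, -1, 0), d=6 → +e4, X_12=(7, -6, -1, 1)
t=12: X=(7, -6, -1, 1), d=6 → +e4, X_13=(7, -6, -1, 2)
t=13: X=(7, -6, -1, 2), d=3 → -e2, X_14=(7, -7, -1, 2)
t=14: X=(7, -7, -1, 2), d=2 → +e2, X_15=(7, -6, -1, 2)
t=15: X=(7, -6, -1, 2), d=5 → -e3, X_16=(7, -6, -2, 2)
t=16: X=(7, -6, -2, 2), d=0 → +e1, X_17=(8, -6, -2, 2)
t=17: X=(8, -6, -2, 2), d=4 → +e3, X_18=(8, -6, -1, 2)
t=18: X=(8, -6, -1, 2), d=4 → +e3, X_19=(8, -6, 0, 2)


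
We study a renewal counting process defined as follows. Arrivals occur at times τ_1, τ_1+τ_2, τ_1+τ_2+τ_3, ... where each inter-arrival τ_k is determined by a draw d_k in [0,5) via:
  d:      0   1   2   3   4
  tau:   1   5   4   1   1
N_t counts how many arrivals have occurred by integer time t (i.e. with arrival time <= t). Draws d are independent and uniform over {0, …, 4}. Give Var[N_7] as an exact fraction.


Inter-arrival values over d=0..4: [1, 5, 4, 1, 1]
Each d has probability 1/5, so the pmf of τ is: f(1) = 3/5, f(4) = 1/5, f(5) = 1/5
Let p_n(j) = P(N_n = j), with p_0 = [1]. Condition on τ_1: p_n(0) = P(τ > n), and for j >= 1, p_n(j) = Σ_{k<=n} f(k)·p_{n−k}(j−1)
p_1 = [2/5, 3/5]  (j = 0..1)
p_2 = [2/5, 6/25, 9/25]  (j = 0..2)
p_3 = [2/5, 6/25, 18/125, 27/125]  (j = 0..3)
p_4 = [1/5, 11/25, 18/125, 54/625, 81/625]  (j = 0..4)
p_5 = [0, 2/5, 48/125, 54/625, 162/3125, 243/3125]  (j = 0..5)
p_6 = [0, 4/25, 51/125, 189/625, 162/3125, 486/15625, 729/15625]  (j = 0..6)
p_7 = [0, 4/25, 24/125, 216/625, 702/3125, 486/15625, 1458/78125, 2187/78125]  (j = 0..7)
E[N_7] = Σ j·p_7(j) = 229907/78125;  E[N_7²] = Σ j²·p_7(j) = 816701/78125
Var[N_7] = 816701/78125 − (229907/78125)² = 10947536976/6103515625

10947536976/6103515625


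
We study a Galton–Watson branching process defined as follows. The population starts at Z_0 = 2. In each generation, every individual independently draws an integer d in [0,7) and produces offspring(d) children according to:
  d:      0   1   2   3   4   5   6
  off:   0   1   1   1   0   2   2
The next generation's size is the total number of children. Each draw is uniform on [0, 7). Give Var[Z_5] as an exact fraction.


Outcome values over d=0..6: [0, 1, 1, 1, 0, 2, 2]
Σy = 7, Σy² = 11, M = 7
μ = 7/7 = 1,  σ² = 11/7 − (1)² = 4/7
V_0 = 0, E_0 = 2
V_1 = 4/7·E_0 + (1)²·V_0 = 8/7;  E_1 = 2
V_2 = 4/7·E_1 + (1)²·V_1 = 16/7;  E_2 = 2
V_3 = 4/7·E_2 + (1)²·V_2 = 24/7;  E_3 = 2
V_4 = 4/7·E_3 + (1)²·V_3 = 32/7;  E_4 = 2
V_5 = 4/7·E_4 + (1)²·V_4 = 40/7;  E_5 = 2

40/7


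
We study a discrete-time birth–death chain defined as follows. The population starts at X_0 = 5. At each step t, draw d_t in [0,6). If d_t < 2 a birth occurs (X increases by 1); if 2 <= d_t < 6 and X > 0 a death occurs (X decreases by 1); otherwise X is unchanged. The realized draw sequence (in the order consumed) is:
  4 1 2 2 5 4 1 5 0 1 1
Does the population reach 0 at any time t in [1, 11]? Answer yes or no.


t=0: X=5, d=4 → death, X_1=4
t=1: X=4, d=1 → birth, X_2=5
t=2: X=5, d=2 → death, X_3=4
t=3: X=4, d=2 → death, X_4=3
t=4: X=3, d=5 → death, X_5=2
t=5: X=2, d=4 → death, X_6=1
t=6: X=1, d=1 → birth, X_7=2
t=7: X=2, d=5 → death, X_8=1
t=8: X=1, d=0 → birth, X_9=2
t=9: X=2, d=1 → birth, X_10=3
t=10: X=3, d=1 → birth, X_11=4

no


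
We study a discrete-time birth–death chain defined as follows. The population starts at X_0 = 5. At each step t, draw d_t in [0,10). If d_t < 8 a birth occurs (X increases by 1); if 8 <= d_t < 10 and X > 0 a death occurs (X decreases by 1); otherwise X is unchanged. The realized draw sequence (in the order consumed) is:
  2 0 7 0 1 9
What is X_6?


t=0: X=5, d=2 → birth, X_1=6
t=1: X=6, d=0 → birth, X_2=7
t=2: X=7, d=7 → birth, X_3=8
t=3: X=8, d=0 → birth, X_4=9
t=4: X=9, d=1 → birth, X_5=10
t=5: X=10, d=9 → death, X_6=9

9


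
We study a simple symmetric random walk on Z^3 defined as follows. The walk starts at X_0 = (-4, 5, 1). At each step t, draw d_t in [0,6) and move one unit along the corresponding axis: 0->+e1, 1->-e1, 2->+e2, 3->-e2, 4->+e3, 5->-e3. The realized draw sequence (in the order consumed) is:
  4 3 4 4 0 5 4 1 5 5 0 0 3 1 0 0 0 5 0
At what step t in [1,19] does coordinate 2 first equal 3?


t=0: X=(-4, 5, 1), d=4 → +e3, X_1=(-4, 5, 2)
t=1: X=(-4, 5, 2), d=3 → -e2, X_2=(-4, 4, 2)
t=2: X=(-4, 4, 2), d=4 → +e3, X_3=(-4, 4, 3)
t=3: X=(-4, 4, 3), d=4 → +e3, X_4=(-4, 4, 4)
t=4: X=(-4, 4, 4), d=0 → +e1, X_5=(-3, 4, 4)
t=5: X=(-3, 4, 4), d=5 → -e3, X_6=(-3, 4, 3)
t=6: X=(-3, 4, 3), d=4 → +e3, X_7=(-3, 4, 4)
t=7: X=(-3, 4, 4), d=1 → -e1, X_8=(-4, 4, 4)
t=8: X=(-4, 4, 4), d=5 → -e3, X_9=(-4, 4, 3)
t=9: X=(-4, 4, 3), d=5 → -e3, X_10=(-4, 4, 2)
t=10: X=(-4, 4, 2), d=0 → +e1, X_11=(-3, 4, 2)
t=11: X=(-3, 4, 2), d=0 → +e1, X_12=(-2, 4, 2)
t=12: X=(-2, 4, 2), d=3 → -e2, X_13=(-2, 3, 2)
t=13: X=(-2, 3, 2), d=1 → -e1, X_14=(-3, 3, 2)
t=14: X=(-3, 3, 2), d=0 → +e1, X_15=(-2, 3, 2)
t=15: X=(-2, 3, 2), d=0 → +e1, X_16=(-1, 3, 2)
t=16: X=(-1, 3, 2), d=0 → +e1, X_17=(0, 3, 2)
t=17: X=(0, 3, 2), d=5 → -e3, X_18=(0, 3, 1)
t=18: X=(0, 3, 1), d=0 → +e1, X_19=(1, 3, 1)

13


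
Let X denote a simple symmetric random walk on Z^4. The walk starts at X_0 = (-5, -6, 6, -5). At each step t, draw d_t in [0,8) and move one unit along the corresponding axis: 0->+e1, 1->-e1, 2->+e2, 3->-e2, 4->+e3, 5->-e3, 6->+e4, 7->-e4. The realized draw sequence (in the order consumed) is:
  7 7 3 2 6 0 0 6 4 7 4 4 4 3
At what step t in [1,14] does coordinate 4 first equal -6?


1

t=0: X=(-5, -6, 6, -5), d=7 → -e4, X_1=(-5, -6, 6, -6)
t=1: X=(-5, -6, 6, -6), d=7 → -e4, X_2=(-5, -6, 6, -7)
t=2: X=(-5, -6, 6, -7), d=3 → -e2, X_3=(-5, -7, 6, -7)
t=3: X=(-5, -7, 6, -7), d=2 → +e2, X_4=(-5, -6, 6, -7)
t=4: X=(-5, -6, 6, -7), d=6 → +e4, X_5=(-5, -6, 6, -6)
t=5: X=(-5, -6, 6, -6), d=0 → +e1, X_6=(-4, -6, 6, -6)
t=6: X=(-4, -6, 6, -6), d=0 → +e1, X_7=(-3, -6, 6, -6)
t=7: X=(-3, -6, 6, -6), d=6 → +e4, X_8=(-3, -6, 6, -5)
t=8: X=(-3, -6, 6, -5), d=4 → +e3, X_9=(-3, -6, 7, -5)
t=9: X=(-3, -6, 7, -5), d=7 → -e4, X_10=(-3, -6, 7, -6)
t=10: X=(-3, -6, 7, -6), d=4 → +e3, X_11=(-3, -6, 8, -6)
t=11: X=(-3, -6, 8, -6), d=4 → +e3, X_12=(-3, -6, 9, -6)
t=12: X=(-3, -6, 9, -6), d=4 → +e3, X_13=(-3, -6, 10, -6)
t=13: X=(-3, -6, 10, -6), d=3 → -e2, X_14=(-3, -7, 10, -6)


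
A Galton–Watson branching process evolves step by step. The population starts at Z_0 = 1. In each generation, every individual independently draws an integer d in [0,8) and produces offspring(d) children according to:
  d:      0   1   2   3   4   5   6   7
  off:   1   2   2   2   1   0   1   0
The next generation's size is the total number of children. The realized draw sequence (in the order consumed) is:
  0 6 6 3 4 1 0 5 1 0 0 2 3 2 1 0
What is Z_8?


7

gen 0: Z_0=1, draws=[0], offspring=[1], Z_1=1
gen 1: Z_1=1, draws=[6], offspring=[1], Z_2=1
gen 2: Z_2=1, draws=[6], offspring=[1], Z_3=1
gen 3: Z_3=1, draws=[3], offspring=[2], Z_4=2
gen 4: Z_4=2, draws=[4, 1], offspring=[1, 2], Z_5=3
gen 5: Z_5=3, draws=[0, 5, 1], offspring=[1, 0, 2], Z_6=3
gen 6: Z_6=3, draws=[0, 0, 2], offspring=[1, 1, 2], Z_7=4
gen 7: Z_7=4, draws=[3, 2, 1, 0], offspring=[2, 2, 2, 1], Z_8=7


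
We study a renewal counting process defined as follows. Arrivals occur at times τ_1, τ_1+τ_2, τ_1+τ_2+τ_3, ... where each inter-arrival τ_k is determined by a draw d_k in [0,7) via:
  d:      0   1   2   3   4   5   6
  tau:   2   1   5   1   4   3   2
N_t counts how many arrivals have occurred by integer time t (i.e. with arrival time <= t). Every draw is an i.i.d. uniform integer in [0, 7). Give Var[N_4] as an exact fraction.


Inter-arrival values over d=0..6: [2, 1, 5, 1, 4, 3, 2]
Each d has probability 1/7, so the pmf of τ is: f(1) = 2/7, f(2) = 2/7, f(3) = 1/7, f(4) = 1/7, f(5) = 1/7
Let p_n(j) = P(N_n = j), with p_0 = [1]. Condition on τ_1: p_n(0) = P(τ > n), and for j >= 1, p_n(j) = Σ_{k<=n} f(k)·p_{n−k}(j−1)
p_1 = [5/7, 2/7]  (j = 0..1)
p_2 = [3/7, 24/49, 4/49]  (j = 0..2)
p_3 = [2/7, 23/49, 76/343, 8/343]  (j = 0..3)
p_4 = [1/7, 22/49, 108/343, 208/2401, 16/2401]  (j = 0..4)
E[N_4] = Σ j·p_4(j) = 3278/2401;  E[N_4²] = Σ j²·p_4(j) = 890/343
Var[N_4] = 890/343 − (3278/2401)² = 4212946/5764801

4212946/5764801


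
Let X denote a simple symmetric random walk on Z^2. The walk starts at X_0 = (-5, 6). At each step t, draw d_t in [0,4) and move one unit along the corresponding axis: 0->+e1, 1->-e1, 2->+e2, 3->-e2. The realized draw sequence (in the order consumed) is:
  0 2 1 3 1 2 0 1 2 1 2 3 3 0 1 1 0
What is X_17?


t=0: X=(-5, 6), d=0 → +e1, X_1=(-4, 6)
t=1: X=(-4, 6), d=2 → +e2, X_2=(-4, 7)
t=2: X=(-4, 7), d=1 → -e1, X_3=(-5, 7)
t=3: X=(-5, 7), d=3 → -e2, X_4=(-5, 6)
t=4: X=(-5, 6), d=1 → -e1, X_5=(-6, 6)
t=5: X=(-6, 6), d=2 → +e2, X_6=(-6, 7)
t=6: X=(-6, 7), d=0 → +e1, X_7=(-5, 7)
t=7: X=(-5, 7), d=1 → -e1, X_8=(-6, 7)
t=8: X=(-6, 7), d=2 → +e2, X_9=(-6, 8)
t=9: X=(-6, 8), d=1 → -e1, X_10=(-7, 8)
t=10: X=(-7, 8), d=2 → +e2, X_11=(-7, 9)
t=11: X=(-7, 9), d=3 → -e2, X_12=(-7, 8)
t=12: X=(-7, 8), d=3 → -e2, X_13=(-7, 7)
t=13: X=(-7, 7), d=0 → +e1, X_14=(-6, 7)
t=14: X=(-6, 7), d=1 → -e1, X_15=(-7, 7)
t=15: X=(-7, 7), d=1 → -e1, X_16=(-8, 7)
t=16: X=(-8, 7), d=0 → +e1, X_17=(-7, 7)

(-7, 7)


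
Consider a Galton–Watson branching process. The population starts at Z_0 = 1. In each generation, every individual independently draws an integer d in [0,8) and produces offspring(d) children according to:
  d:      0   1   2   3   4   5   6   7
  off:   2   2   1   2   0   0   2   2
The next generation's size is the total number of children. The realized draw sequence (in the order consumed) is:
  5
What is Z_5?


0

gen 0: Z_0=1, draws=[5], offspring=[0], Z_1=0
gen 1: Z_1=0, draws=[], offspring=[], Z_2=0
gen 2: Z_2=0, draws=[], offspring=[], Z_3=0
gen 3: Z_3=0, draws=[], offspring=[], Z_4=0
gen 4: Z_4=0, draws=[], offspring=[], Z_5=0


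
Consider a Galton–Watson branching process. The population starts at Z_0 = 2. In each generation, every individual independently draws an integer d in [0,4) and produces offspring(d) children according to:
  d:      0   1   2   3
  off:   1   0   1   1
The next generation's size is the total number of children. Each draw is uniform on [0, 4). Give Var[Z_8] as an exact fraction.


386934975/2147483648

Outcome values over d=0..3: [1, 0, 1, 1]
Σy = 3, Σy² = 3, M = 4
μ = 3/4 = 3/4,  σ² = 3/4 − (3/4)² = 3/16
V_0 = 0, E_0 = 2
V_1 = 3/16·E_0 + (3/4)²·V_0 = 3/8;  E_1 = 3/2
V_2 = 3/16·E_1 + (3/4)²·V_1 = 63/128;  E_2 = 9/8
V_3 = 3/16·E_2 + (3/4)²·V_2 = 999/2048;  E_3 = 27/32
V_4 = 3/16·E_3 + (3/4)²·V_3 = 14175/32768;  E_4 = 81/128
V_5 = 3/16·E_4 + (3/4)²·V_4 = 189783/524288;  E_5 = 243/512
V_6 = 3/16·E_5 + (3/4)²·V_5 = 2454543/8388608;  E_6 = 729/2048
V_7 = 3/16·E_6 + (3/4)²·V_6 = 31048839/134217728;  E_7 = 2187/8192
V_8 = 3/16·E_7 + (3/4)²·V_7 = 386934975/2147483648;  E_8 = 6561/32768


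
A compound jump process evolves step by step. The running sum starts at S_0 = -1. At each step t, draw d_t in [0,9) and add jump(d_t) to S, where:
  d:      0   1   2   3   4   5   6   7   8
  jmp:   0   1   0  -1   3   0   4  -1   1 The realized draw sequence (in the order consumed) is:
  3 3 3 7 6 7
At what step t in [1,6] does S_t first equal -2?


t=0: S=-1, d=3, jump=-1, S_1=-2
t=1: S=-2, d=3, jump=-1, S_2=-3
t=2: S=-3, d=3, jump=-1, S_3=-4
t=3: S=-4, d=7, jump=-1, S_4=-5
t=4: S=-5, d=6, jump=4, S_5=-1
t=5: S=-1, d=7, jump=-1, S_6=-2

1


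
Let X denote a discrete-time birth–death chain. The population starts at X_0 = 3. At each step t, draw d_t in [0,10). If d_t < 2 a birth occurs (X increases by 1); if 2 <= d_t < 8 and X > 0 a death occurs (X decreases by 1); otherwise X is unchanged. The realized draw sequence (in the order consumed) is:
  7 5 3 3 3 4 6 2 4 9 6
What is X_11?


0

t=0: X=3, d=7 → death, X_1=2
t=1: X=2, d=5 → death, X_2=1
t=2: X=1, d=3 → death, X_3=0
t=3: X=0, d=3 → hold, X_4=0
t=4: X=0, d=3 → hold, X_5=0
t=5: X=0, d=4 → hold, X_6=0
t=6: X=0, d=6 → hold, X_7=0
t=7: X=0, d=2 → hold, X_8=0
t=8: X=0, d=4 → hold, X_9=0
t=9: X=0, d=9 → hold, X_10=0
t=10: X=0, d=6 → hold, X_11=0


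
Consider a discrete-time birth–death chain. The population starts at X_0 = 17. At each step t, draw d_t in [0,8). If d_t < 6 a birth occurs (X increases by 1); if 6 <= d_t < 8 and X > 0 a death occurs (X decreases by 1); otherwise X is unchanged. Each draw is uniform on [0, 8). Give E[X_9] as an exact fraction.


43/2

X can drop by at most 1 per step and X_0 = 17 > T = 9, so X_t >= 17 − t >= 8 > 0 for every t <= 9: the floor at 0 (the 'and X > 0' condition) never binds. Hence X_9 = X_0 + Σ_{t<9} Y_t with i.i.d. increments Y_t = y(d_t) ∈ {+1, −1, 0}.
Outcome values over d=0..7: [1, 1, 1, 1, 1, 1, -1, -1]
Σy = 4, Σy² = 8, M = 8
μ = 4/8 = 1/2,  σ² = 8/8 − (1/2)² = 3/4
E[X_9] = 17 + 9·(1/2) = 43/2


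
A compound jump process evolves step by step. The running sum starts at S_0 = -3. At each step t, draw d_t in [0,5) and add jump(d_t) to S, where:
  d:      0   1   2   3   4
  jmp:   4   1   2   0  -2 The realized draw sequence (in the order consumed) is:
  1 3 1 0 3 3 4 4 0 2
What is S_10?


5

t=0: S=-3, d=1, jump=1, S_1=-2
t=1: S=-2, d=3, jump=0, S_2=-2
t=2: S=-2, d=1, jump=1, S_3=-1
t=3: S=-1, d=0, jump=4, S_4=3
t=4: S=3, d=3, jump=0, S_5=3
t=5: S=3, d=3, jump=0, S_6=3
t=6: S=3, d=4, jump=-2, S_7=1
t=7: S=1, d=4, jump=-2, S_8=-1
t=8: S=-1, d=0, jump=4, S_9=3
t=9: S=3, d=2, jump=2, S_10=5


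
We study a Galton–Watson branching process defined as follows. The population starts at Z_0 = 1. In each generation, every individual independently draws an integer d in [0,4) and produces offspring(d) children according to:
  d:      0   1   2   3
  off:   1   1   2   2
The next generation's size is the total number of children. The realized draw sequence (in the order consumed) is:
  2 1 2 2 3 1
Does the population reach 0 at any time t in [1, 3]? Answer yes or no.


gen 0: Z_0=1, draws=[2], offspring=[2], Z_1=2
gen 1: Z_1=2, draws=[1, 2], offspring=[1, 2], Z_2=3
gen 2: Z_2=3, draws=[2, 3, 1], offspring=[2, 2, 1], Z_3=5

no


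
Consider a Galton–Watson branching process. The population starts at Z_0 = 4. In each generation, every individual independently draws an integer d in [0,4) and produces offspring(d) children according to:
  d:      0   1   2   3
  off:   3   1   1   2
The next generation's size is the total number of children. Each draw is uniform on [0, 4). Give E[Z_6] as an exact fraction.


Outcome values over d=0..3: [3, 1, 1, 2]
Σy = 7, Σy² = 15, M = 4
μ = 7/4 = 7/4,  σ² = 15/4 − (7/4)² = 11/16
E[Z_0] = 4
E[Z_1] = 7/4·E[Z_0] = 7
E[Z_2] = 7/4·E[Z_1] = 49/4
E[Z_3] = 7/4·E[Z_2] = 343/16
E[Z_4] = 7/4·E[Z_3] = 2401/64
E[Z_5] = 7/4·E[Z_4] = 16807/256
E[Z_6] = 7/4·E[Z_5] = 117649/1024

117649/1024


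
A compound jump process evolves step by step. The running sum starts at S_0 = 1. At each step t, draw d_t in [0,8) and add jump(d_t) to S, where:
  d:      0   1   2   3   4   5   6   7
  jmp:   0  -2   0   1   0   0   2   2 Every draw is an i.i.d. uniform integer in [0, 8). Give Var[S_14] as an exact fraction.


665/32

Outcome values over d=0..7: [0, -2, 0, 1, 0, 0, 2, 2]
Σy = 3, Σy² = 13, M = 8
μ = 3/8 = 3/8,  σ² = 13/8 − (3/8)² = 95/64
Independent increments: Var[S_14] = 14·σ² = 14·(95/64) = 665/32


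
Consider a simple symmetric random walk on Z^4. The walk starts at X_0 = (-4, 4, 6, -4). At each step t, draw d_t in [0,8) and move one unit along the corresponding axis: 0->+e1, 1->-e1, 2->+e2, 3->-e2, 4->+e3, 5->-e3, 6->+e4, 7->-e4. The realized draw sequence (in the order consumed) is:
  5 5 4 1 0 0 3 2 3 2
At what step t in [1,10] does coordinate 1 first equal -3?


6

t=0: X=(-4, 4, 6, -4), d=5 → -e3, X_1=(-4, 4, 5, -4)
t=1: X=(-4, 4, 5, -4), d=5 → -e3, X_2=(-4, 4, 4, -4)
t=2: X=(-4, 4, 4, -4), d=4 → +e3, X_3=(-4, 4, 5, -4)
t=3: X=(-4, 4, 5, -4), d=1 → -e1, X_4=(-5, 4, 5, -4)
t=4: X=(-5, 4, 5, -4), d=0 → +e1, X_5=(-4, 4, 5, -4)
t=5: X=(-4, 4, 5, -4), d=0 → +e1, X_6=(-3, 4, 5, -4)
t=6: X=(-3, 4, 5, -4), d=3 → -e2, X_7=(-3, 3, 5, -4)
t=7: X=(-3, 3, 5, -4), d=2 → +e2, X_8=(-3, 4, 5, -4)
t=8: X=(-3, 4, 5, -4), d=3 → -e2, X_9=(-3, 3, 5, -4)
t=9: X=(-3, 3, 5, -4), d=2 → +e2, X_10=(-3, 4, 5, -4)
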